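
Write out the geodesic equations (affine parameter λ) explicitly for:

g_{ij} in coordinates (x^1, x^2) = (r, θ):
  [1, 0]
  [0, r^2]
Geodesic equation: d^2x^k/dλ^2 + Γ^k_{ij} (dx^i/dλ)(dx^j/dλ) = 0.
Non-zero Christoffel symbols:
Γ^r_{θ θ} = -r
Γ^θ_{r θ} = 1/r
Substituting (the symmetric pair Γ^k_{ij}, Γ^k_{ji} combines into a factor 2):
d^2r/dλ^2 - r (dθ/dλ)^2 = 0
d^2θ/dλ^2 + (2/r) (dr/dλ)(dθ/dλ) = 0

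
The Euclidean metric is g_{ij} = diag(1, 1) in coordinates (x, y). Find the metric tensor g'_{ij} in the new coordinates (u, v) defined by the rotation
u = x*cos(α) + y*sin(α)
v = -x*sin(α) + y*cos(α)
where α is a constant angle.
Invert the transformation: x = u*cos(α) - v*sin(α), y = u*sin(α) + v*cos(α)
g'_{ij} = (∂x^k/∂x'^i)(∂x^l/∂x'^j) g_{kl}; with g_{kl} = δ_{kl} this is Σ_k (∂x^k/∂x'^i)(∂x^k/∂x'^j).
Jacobian: ∂x/∂u = cos(α), ∂x/∂v = -sin(α), ∂y/∂u = sin(α), ∂y/∂v = cos(α)
g'_{uu} = (cos(α))(cos(α)) + (sin(α))(sin(α)) = 1
g'_{uv} = (cos(α))(-sin(α)) + (sin(α))(cos(α)) = 0
g'_{vv} = (-sin(α))(-sin(α)) + (cos(α))(cos(α)) = 1
g'_{ij} = diag(1, 1)
The Euclidean metric is invariant under rotations.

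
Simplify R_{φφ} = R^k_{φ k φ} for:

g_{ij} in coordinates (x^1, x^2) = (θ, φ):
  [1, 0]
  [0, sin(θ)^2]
Non-zero Christoffel symbols (Γ^k_{ij} = Γ^k_{ji}):
Γ^θ_{φ φ} = -sin(2*θ)/2
Γ^φ_{θ φ} = 1/tan(θ)
R^θ_{φ θ φ} = ∂_θ Γ^θ_{φ φ} - ∂_φ Γ^θ_{φ θ} + Γ^θ_{θ m} Γ^m_{φ φ} - Γ^θ_{φ m} Γ^m_{φ θ}
  = (-cos(2*θ)) - (0) + (0) - (-cos(θ)^2) = sin(θ)^2
R^φ_{φ φ φ} = 0 (a repeated index in an antisymmetric pair)
R_{φφ} = R^θ_{φ θ φ} + R^φ_{φ φ φ} = (sin(θ)^2) + (0) = sin(θ)^2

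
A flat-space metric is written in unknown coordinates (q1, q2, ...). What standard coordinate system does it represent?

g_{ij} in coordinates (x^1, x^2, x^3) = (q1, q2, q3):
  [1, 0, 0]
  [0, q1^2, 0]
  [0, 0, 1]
The line element ds^2 = dq1^2 + q1^2 dq2^2 + dq3^2 is dr^2 + r^2 dθ^2 + dz^2 with q1 = r, q2 = θ, q3 = z.
cylindrical coordinates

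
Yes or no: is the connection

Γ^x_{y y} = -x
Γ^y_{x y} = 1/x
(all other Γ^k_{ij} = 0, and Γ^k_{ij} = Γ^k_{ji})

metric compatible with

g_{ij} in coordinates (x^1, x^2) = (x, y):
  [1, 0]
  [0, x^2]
Using ∇_k g_{ij} = ∂_k g_{ij} - Γ^m_{ki} g_{mj} - Γ^m_{kj} g_{im}:
e.g. ∇_x g_{yy} = (2*x) - (x) - (x) = 0
Every component ∇_k g_{ij} vanishes: the connection is metric compatible.
Yes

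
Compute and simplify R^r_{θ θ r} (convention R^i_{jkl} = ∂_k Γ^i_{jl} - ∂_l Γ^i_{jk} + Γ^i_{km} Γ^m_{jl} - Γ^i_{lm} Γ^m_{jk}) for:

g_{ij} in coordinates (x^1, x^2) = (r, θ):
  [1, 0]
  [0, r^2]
Non-zero Christoffel symbols (Γ^k_{ij} = Γ^k_{ji}):
Γ^r_{θ θ} = -r
Γ^θ_{r θ} = 1/r
R^r_{θ θ r} = ∂_θ Γ^r_{θ r} - ∂_r Γ^r_{θ θ} + Γ^r_{θ m} Γ^m_{θ r} - Γ^r_{r m} Γ^m_{θ θ}
  = (0) - (-1) + (-1) - (0) = 0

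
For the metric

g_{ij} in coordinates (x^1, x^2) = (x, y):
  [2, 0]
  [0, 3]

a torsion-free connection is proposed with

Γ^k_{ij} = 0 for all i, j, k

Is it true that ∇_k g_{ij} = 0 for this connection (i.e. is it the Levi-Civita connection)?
Using ∇_k g_{ij} = ∂_k g_{ij} - Γ^m_{ki} g_{mj} - Γ^m_{kj} g_{im}:
e.g. ∇_y g_{yy} = (0) - (0) - (0) = 0
Every component ∇_k g_{ij} vanishes: the connection is metric compatible.
Yes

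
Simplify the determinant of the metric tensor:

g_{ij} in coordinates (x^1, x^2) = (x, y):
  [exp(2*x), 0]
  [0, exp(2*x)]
For a 2×2 metric: det(g) = g_{11}·g_{22} - g_{12}·g_{21}
= (exp(2*x))·(exp(2*x)) - (0)·(0)
= exp(4*x) - 0
det(g) = exp(4*x)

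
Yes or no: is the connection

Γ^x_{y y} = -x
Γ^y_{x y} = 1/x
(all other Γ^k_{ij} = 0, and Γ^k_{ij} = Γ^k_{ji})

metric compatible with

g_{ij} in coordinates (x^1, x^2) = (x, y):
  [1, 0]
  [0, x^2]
Using ∇_k g_{ij} = ∂_k g_{ij} - Γ^m_{ki} g_{mj} - Γ^m_{kj} g_{im}:
e.g. ∇_x g_{yy} = (2*x) - (x) - (x) = 0
Every component ∇_k g_{ij} vanishes: the connection is metric compatible.
Yes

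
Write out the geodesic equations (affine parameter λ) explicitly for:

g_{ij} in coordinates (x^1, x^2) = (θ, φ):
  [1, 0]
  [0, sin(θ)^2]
Geodesic equation: d^2x^k/dλ^2 + Γ^k_{ij} (dx^i/dλ)(dx^j/dλ) = 0.
Non-zero Christoffel symbols:
Γ^θ_{φ φ} = -sin(2*θ)/2
Γ^φ_{θ φ} = 1/tan(θ)
Substituting (the symmetric pair Γ^k_{ij}, Γ^k_{ji} combines into a factor 2):
d^2θ/dλ^2 - (sin(2*θ)/2) (dφ/dλ)^2 = 0
d^2φ/dλ^2 + (2/tan(θ)) (dθ/dλ)(dφ/dλ) = 0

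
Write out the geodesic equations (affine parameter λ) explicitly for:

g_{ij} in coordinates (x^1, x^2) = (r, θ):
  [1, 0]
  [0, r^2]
Geodesic equation: d^2x^k/dλ^2 + Γ^k_{ij} (dx^i/dλ)(dx^j/dλ) = 0.
Non-zero Christoffel symbols:
Γ^r_{θ θ} = -r
Γ^θ_{r θ} = 1/r
Substituting (the symmetric pair Γ^k_{ij}, Γ^k_{ji} combines into a factor 2):
d^2r/dλ^2 - r (dθ/dλ)^2 = 0
d^2θ/dλ^2 + (2/r) (dr/dλ)(dθ/dλ) = 0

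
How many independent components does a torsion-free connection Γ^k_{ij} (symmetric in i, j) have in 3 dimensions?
Γ^k_{ij} has n choices for the upper index and n(n+1)/2 independent symmetric lower index pairs.
Total = 3 × 3×4/2 = 3 × 6 = 18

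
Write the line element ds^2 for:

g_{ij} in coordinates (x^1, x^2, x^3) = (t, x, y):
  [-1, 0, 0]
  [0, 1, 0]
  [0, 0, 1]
ds^2 = g_{ij} dx^i dx^j; only the non-zero components contribute.
ds^2 = -dt^2 + dx^2 + dy^2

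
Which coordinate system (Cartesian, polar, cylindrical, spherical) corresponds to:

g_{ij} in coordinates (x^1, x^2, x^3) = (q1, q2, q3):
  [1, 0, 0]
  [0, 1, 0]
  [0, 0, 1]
All components are constant and the metric is the identity, i.e. orthonormal rectilinear coordinates.
Cartesian (3D) coordinates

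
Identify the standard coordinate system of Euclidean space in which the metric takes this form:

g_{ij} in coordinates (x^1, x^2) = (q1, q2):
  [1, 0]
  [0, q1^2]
The line element ds^2 = dq1^2 + q1^2 dq2^2 is dr^2 + r^2 dθ^2 with q1 = r, q2 = θ.
polar coordinates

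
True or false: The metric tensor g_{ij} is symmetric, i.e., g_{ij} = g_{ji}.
By definition the metric is a symmetric bilinear form, g_{ij} = g_{ji}.
True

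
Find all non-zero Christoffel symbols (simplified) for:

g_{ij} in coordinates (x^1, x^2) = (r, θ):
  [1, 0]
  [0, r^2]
Using Γ^k_{ij} = (1/2) g^{km} (∂_i g_{mj} + ∂_j g_{mi} - ∂_m g_{ij}); the metric is diagonal, so only the m = k term contributes.
Non-zero symbols (using the symmetry Γ^k_{ij} = Γ^k_{ji}):
Γ^r_{θ θ} = (1/2) g^{rr} (∂_θ g_{rθ} + ∂_θ g_{rθ} - ∂_r g_{θθ}) = (1/2)(1)((0) + (0) - (2*r)) = -r
Γ^θ_{r θ} = (1/2) g^{θθ} (∂_r g_{θθ} + ∂_θ g_{θr} - ∂_θ g_{rθ}) = (1/2)(1/r^2)((2*r) + (0) - (0)) = 1/r
All other Christoffel symbols are zero.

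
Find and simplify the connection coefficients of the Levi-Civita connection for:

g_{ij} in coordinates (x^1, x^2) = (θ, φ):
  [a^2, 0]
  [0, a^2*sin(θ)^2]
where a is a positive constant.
Using Γ^k_{ij} = (1/2) g^{km} (∂_i g_{mj} + ∂_j g_{mi} - ∂_m g_{ij}); the metric is diagonal, so only the m = k term contributes.
Non-zero symbols (using the symmetry Γ^k_{ij} = Γ^k_{ji}):
Γ^θ_{φ φ} = (1/2) g^{θθ} (∂_φ g_{θφ} + ∂_φ g_{θφ} - ∂_θ g_{φφ}) = (1/2)(1/a^2)((0) + (0) - (a^2*sin(2*θ))) = -sin(2*θ)/2
Γ^φ_{θ φ} = (1/2) g^{φφ} (∂_θ g_{φφ} + ∂_φ g_{φθ} - ∂_φ g_{θφ}) = (1/2)(1/(a^2*sin(θ)^2))((a^2*sin(2*θ)) + (0) - (0)) = 1/tan(θ)
All other Christoffel symbols are zero.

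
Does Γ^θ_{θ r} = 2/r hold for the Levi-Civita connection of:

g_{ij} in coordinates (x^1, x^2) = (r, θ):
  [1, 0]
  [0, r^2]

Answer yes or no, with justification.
Γ^θ_{θ r} = (1/2) g^{θθ} (∂_θ g_{θr} + ∂_r g_{θθ} - ∂_θ g_{θr}) = (1/2)(1/r^2)((0) + (2*r) - (0)) = 1/r
This differs from the proposed value 2/r.
No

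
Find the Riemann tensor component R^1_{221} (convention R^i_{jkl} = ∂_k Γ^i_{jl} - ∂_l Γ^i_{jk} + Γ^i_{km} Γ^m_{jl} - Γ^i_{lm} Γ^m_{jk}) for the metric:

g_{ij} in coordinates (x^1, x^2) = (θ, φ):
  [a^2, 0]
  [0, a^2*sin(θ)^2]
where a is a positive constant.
Non-zero Christoffel symbols (Γ^k_{ij} = Γ^k_{ji}):
Γ^θ_{φ φ} = -sin(2*θ)/2
Γ^φ_{θ φ} = 1/tan(θ)
R^θ_{φ φ θ} = ∂_φ Γ^θ_{φ θ} - ∂_θ Γ^θ_{φ φ} + Γ^θ_{φ m} Γ^m_{φ θ} - Γ^θ_{θ m} Γ^m_{φ φ}
  = (0) - (-cos(2*θ)) + (-cos(θ)^2) - (0) = -sin(θ)^2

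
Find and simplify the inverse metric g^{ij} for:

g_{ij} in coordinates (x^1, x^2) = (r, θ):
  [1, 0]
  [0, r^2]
The metric is diagonal, so g^{ij} is diagonal with entries 1/g_{ii}: diag(1, 1/(r^2)).
g^{ij}:
  [1, 0]
  [0, 1/r^2]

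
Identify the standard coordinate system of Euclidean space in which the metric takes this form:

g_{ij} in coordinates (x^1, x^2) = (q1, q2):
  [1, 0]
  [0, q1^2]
The line element ds^2 = dq1^2 + q1^2 dq2^2 is dr^2 + r^2 dθ^2 with q1 = r, q2 = θ.
polar coordinates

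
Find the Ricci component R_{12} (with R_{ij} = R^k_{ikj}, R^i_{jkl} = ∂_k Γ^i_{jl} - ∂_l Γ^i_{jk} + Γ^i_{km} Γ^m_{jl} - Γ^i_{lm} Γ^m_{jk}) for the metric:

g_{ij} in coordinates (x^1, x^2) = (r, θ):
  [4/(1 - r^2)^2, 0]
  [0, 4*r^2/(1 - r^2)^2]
Non-zero Christoffel symbols (Γ^k_{ij} = Γ^k_{ji}):
Γ^r_{r r} = 2*r/(1 - r^2)
Γ^r_{θ θ} = (r^3 + r)/(r^2 - 1)
Γ^θ_{r θ} = (-r^2 - 1)/(r^3 - r)
R^r_{r r θ} = 0 (a repeated index in an antisymmetric pair)
R^θ_{r θ θ} = 0 (a repeated index in an antisymmetric pair)
R_{rθ} = R^r_{r r θ} + R^θ_{r θ θ} = (0) + (0) = 0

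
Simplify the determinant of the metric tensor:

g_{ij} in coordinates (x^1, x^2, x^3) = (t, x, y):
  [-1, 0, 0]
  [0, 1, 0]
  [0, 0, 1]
Diagonal metric: det(g) = g_{11}·g_{22}·g_{33}
= (-1)·(1)·(1)
det(g) = -1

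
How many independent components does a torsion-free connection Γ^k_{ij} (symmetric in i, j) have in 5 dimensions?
Γ^k_{ij} has n choices for the upper index and n(n+1)/2 independent symmetric lower index pairs.
Total = 5 × 5×6/2 = 5 × 15 = 75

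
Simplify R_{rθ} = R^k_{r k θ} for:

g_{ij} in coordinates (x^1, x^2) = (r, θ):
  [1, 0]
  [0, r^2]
Non-zero Christoffel symbols (Γ^k_{ij} = Γ^k_{ji}):
Γ^r_{θ θ} = -r
Γ^θ_{r θ} = 1/r
R^r_{r r θ} = 0 (a repeated index in an antisymmetric pair)
R^θ_{r θ θ} = 0 (a repeated index in an antisymmetric pair)
R_{rθ} = R^r_{r r θ} + R^θ_{r θ θ} = (0) + (0) = 0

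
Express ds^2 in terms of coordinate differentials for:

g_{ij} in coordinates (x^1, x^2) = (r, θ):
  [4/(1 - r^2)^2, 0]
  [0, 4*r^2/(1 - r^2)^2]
ds^2 = g_{ij} dx^i dx^j; only the non-zero components contribute.
ds^2 = (4/(1 - r^2)^2) dr^2 + (4*r^2/(1 - r^2)^2) dθ^2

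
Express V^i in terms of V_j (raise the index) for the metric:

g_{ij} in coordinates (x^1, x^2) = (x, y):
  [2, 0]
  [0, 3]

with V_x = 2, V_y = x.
Inverse metric (diagonal): g^{xx} = 1/2, g^{yy} = 1/3
V^i = g^{ij} V_j:
V^x = (1/2)(2) + (0)(x) = 1
V^y = (0)(2) + (1/3)(x) = x/3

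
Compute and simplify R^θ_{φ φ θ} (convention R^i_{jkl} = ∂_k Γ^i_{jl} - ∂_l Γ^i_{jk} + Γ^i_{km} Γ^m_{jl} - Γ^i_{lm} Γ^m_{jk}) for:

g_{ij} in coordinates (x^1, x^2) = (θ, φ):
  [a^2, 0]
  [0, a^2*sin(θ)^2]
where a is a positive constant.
Non-zero Christoffel symbols (Γ^k_{ij} = Γ^k_{ji}):
Γ^θ_{φ φ} = -sin(2*θ)/2
Γ^φ_{θ φ} = 1/tan(θ)
R^θ_{φ φ θ} = ∂_φ Γ^θ_{φ θ} - ∂_θ Γ^θ_{φ φ} + Γ^θ_{φ m} Γ^m_{φ θ} - Γ^θ_{θ m} Γ^m_{φ φ}
  = (0) - (-cos(2*θ)) + (-cos(θ)^2) - (0) = -sin(θ)^2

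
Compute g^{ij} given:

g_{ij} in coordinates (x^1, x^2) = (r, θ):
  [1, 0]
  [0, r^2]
The metric is diagonal, so g^{ij} is diagonal with entries 1/g_{ii}: diag(1, 1/(r^2)).
g^{ij}:
  [1, 0]
  [0, 1/r^2]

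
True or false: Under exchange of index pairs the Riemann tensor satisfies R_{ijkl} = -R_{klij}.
The pair-exchange symmetry has a plus sign: R_{ijkl} = +R_{klij}.
False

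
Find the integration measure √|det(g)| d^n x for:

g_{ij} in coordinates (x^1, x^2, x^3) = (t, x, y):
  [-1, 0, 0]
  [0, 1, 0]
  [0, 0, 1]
det(g) = -1
√|det(g)| = 1
Volume element: dV = 1 dt dx dy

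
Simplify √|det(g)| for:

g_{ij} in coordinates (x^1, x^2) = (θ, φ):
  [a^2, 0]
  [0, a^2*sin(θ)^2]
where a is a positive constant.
det(g) = a^4*sin(θ)^2
√|det(g)| = a^2*sin(θ) (taking 0 < θ < π so that |sin(θ)| = sin(θ))
Volume element: dV = a^2*sin(θ) dθ dφ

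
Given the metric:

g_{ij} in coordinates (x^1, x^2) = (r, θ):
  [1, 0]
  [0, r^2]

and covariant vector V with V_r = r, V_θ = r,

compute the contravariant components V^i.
Inverse metric (diagonal): g^{rr} = 1, g^{θθ} = 1/r^2
V^i = g^{ij} V_j:
V^r = (1)(r) + (0)(r) = r
V^θ = (0)(r) + (1/r^2)(r) = 1/r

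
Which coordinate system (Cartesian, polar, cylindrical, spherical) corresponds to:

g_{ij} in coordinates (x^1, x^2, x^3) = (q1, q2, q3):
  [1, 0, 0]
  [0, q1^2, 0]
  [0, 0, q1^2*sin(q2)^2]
The line element ds^2 = dq1^2 + q1^2 dq2^2 + q1^2 sin(q2)^2 dq3^2 is dr^2 + r^2 dθ^2 + r^2 sin(θ)^2 dφ^2 with q1 = r, q2 = θ, q3 = φ.
spherical coordinates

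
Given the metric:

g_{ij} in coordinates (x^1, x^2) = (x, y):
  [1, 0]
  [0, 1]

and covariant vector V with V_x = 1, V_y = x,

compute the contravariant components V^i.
Inverse metric (diagonal): g^{xx} = 1, g^{yy} = 1
V^i = g^{ij} V_j:
V^x = (1)(1) + (0)(x) = 1
V^y = (0)(1) + (1)(x) = x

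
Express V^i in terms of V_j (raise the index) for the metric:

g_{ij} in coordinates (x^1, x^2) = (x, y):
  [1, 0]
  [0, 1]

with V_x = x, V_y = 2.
Inverse metric (diagonal): g^{xx} = 1, g^{yy} = 1
V^i = g^{ij} V_j:
V^x = (1)(x) + (0)(2) = x
V^y = (0)(x) + (1)(2) = 2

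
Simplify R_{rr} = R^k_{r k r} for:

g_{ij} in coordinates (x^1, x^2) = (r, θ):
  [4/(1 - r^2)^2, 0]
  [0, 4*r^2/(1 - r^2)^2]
Non-zero Christoffel symbols (Γ^k_{ij} = Γ^k_{ji}):
Γ^r_{r r} = 2*r/(1 - r^2)
Γ^r_{θ θ} = (r^3 + r)/(r^2 - 1)
Γ^θ_{r θ} = (-r^2 - 1)/(r^3 - r)
R^r_{r r r} = 0 (a repeated index in an antisymmetric pair)
R^θ_{r θ r} = ∂_θ Γ^θ_{r r} - ∂_r Γ^θ_{r θ} + Γ^θ_{θ m} Γ^m_{r r} - Γ^θ_{r m} Γ^m_{r θ}
  = (0) - ((r^4 + 4*r^2 - 1)/(r^3 - r)^2) + (2*(r^2 + 1)/(r^2 - 1)^2) - ((r^2 + 1)^2/(r^3 - r)^2) = -4/(r^2 - 1)^2
R_{rr} = R^r_{r r r} + R^θ_{r θ r} = (0) + (-4/(r^2 - 1)^2) = -4/(r^2 - 1)^2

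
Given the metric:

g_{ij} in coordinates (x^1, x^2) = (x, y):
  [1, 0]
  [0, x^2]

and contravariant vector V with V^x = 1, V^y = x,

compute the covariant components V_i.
V_i = g_{ij} V^j:
V_x = (1)(1) + (0)(x) = 1
V_y = (0)(1) + (x^2)(x) = x^3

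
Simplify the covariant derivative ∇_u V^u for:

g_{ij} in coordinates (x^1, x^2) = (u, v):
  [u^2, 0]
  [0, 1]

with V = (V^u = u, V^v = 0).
Non-zero Christoffel symbols:
Γ^u_{u u} = 1/u
∇_u V^u = ∂_u V^u + Γ^u_{u j} V^j
  = (1) + (1/u)(u) + (0)(0)
  = 2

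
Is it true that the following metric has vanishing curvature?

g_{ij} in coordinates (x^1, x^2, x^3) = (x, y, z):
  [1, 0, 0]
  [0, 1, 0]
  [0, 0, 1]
All metric components are constant, so every Christoffel symbol vanishes and R^i_{jkl} = 0.
Yes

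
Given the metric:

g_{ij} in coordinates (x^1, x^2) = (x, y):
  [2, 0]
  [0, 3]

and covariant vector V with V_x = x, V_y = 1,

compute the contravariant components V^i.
Inverse metric (diagonal): g^{xx} = 1/2, g^{yy} = 1/3
V^i = g^{ij} V_j:
V^x = (1/2)(x) + (0)(1) = x/2
V^y = (0)(x) + (1/3)(1) = 1/3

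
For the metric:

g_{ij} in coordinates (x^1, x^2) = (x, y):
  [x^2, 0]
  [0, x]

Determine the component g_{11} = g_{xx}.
With x^1 = x, x^2 = y, g_{11} = g_{xx} is the row-1, column-1 entry of the matrix.
g_{11} = x^2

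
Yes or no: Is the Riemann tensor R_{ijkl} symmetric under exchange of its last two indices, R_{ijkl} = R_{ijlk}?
It is antisymmetric in the last pair: R_{ijkl} = -R_{ijlk}.
No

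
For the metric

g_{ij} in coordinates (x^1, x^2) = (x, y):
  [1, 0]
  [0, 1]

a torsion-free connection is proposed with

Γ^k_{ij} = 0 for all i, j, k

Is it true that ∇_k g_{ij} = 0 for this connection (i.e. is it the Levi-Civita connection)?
Using ∇_k g_{ij} = ∂_k g_{ij} - Γ^m_{ki} g_{mj} - Γ^m_{kj} g_{im}:
e.g. ∇_y g_{xx} = (0) - (0) - (0) = 0
Every component ∇_k g_{ij} vanishes: the connection is metric compatible.
Yes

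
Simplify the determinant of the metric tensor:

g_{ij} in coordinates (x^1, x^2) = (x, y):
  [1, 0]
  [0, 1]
For a 2×2 metric: det(g) = g_{11}·g_{22} - g_{12}·g_{21}
= (1)·(1) - (0)·(0)
= 1 - 0
det(g) = 1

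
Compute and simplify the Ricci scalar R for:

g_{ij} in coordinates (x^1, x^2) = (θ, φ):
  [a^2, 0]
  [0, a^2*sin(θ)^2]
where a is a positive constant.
Non-zero Christoffel symbols (Γ^k_{ij} = Γ^k_{ji}):
Γ^θ_{φ φ} = -sin(2*θ)/2
Γ^φ_{θ φ} = 1/tan(θ)
Ricci tensor (R_{ij} = R^k_{ikj}): R_{θθ} = 1, R_{θφ} = 0, R_{φφ} = sin(θ)^2
Inverse metric: g^{θθ} = 1/a^2, g^{φφ} = 1/(a^2*sin(θ)^2)
R = g^{ij} R_{ij} = (1/a^2)(1) + (1/(a^2*sin(θ)^2))(sin(θ)^2) = 2/a^2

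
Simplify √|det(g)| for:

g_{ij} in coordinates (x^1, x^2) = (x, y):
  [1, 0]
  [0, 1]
det(g) = 1
√|det(g)| = 1
Volume element: dV = 1 dx dy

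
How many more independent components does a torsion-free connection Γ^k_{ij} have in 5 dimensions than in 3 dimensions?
Independent components in n dimensions: n × n(n+1)/2 = n^2(n+1)/2.
5D: 5 × 15 = 75
3D: 3 × 6 = 18
Difference = 75 - 18 = 57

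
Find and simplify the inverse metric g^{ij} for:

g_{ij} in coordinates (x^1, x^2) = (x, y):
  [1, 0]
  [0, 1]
The metric is diagonal, so g^{ij} is diagonal with entries 1/g_{ii}: diag(1, 1).
g^{ij}:
  [1, 0]
  [0, 1]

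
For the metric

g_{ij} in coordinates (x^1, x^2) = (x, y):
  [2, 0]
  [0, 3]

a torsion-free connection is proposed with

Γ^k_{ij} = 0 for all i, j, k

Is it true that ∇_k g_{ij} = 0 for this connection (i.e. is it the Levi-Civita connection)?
Using ∇_k g_{ij} = ∂_k g_{ij} - Γ^m_{ki} g_{mj} - Γ^m_{kj} g_{im}:
e.g. ∇_y g_{xy} = (0) - (0) - (0) = 0
Every component ∇_k g_{ij} vanishes: the connection is metric compatible.
Yes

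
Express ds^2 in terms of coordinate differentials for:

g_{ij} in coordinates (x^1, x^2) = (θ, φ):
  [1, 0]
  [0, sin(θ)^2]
ds^2 = g_{ij} dx^i dx^j; only the non-zero components contribute.
ds^2 = dθ^2 + sin(θ)^2 dφ^2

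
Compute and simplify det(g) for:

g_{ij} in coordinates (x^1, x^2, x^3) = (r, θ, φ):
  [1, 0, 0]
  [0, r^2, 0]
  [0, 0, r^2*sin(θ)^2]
Diagonal metric: det(g) = g_{11}·g_{22}·g_{33}
= (1)·(r^2)·(r^2*sin(θ)^2)
det(g) = r^4*sin(θ)^2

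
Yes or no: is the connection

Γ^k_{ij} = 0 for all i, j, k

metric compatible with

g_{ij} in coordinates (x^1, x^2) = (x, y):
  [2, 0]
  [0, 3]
Using ∇_k g_{ij} = ∂_k g_{ij} - Γ^m_{ki} g_{mj} - Γ^m_{kj} g_{im}:
e.g. ∇_y g_{yy} = (0) - (0) - (0) = 0
Every component ∇_k g_{ij} vanishes: the connection is metric compatible.
Yes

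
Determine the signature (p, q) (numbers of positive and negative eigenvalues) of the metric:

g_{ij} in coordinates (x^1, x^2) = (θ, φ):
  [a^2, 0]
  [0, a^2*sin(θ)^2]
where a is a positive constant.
The metric is diagonal, so its eigenvalues are the diagonal entries: a^2, a^2*sin(θ)^2 (at a generic point, where coordinate-dependent entries are positive).
2 positive, 0 negative.
(2, 0) - Riemannian (positive definite)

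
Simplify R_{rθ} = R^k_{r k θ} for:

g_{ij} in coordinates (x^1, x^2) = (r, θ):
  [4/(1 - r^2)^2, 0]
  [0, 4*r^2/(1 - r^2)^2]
Non-zero Christoffel symbols (Γ^k_{ij} = Γ^k_{ji}):
Γ^r_{r r} = 2*r/(1 - r^2)
Γ^r_{θ θ} = (r^3 + r)/(r^2 - 1)
Γ^θ_{r θ} = (-r^2 - 1)/(r^3 - r)
R^r_{r r θ} = 0 (a repeated index in an antisymmetric pair)
R^θ_{r θ θ} = 0 (a repeated index in an antisymmetric pair)
R_{rθ} = R^r_{r r θ} + R^θ_{r θ θ} = (0) + (0) = 0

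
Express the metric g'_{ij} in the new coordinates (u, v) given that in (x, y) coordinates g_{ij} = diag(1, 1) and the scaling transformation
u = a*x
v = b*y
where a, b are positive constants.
Invert the transformation: x = u/a, y = v/b
g'_{ij} = (∂x^k/∂x'^i)(∂x^l/∂x'^j) g_{kl}; with g_{kl} = δ_{kl} this is Σ_k (∂x^k/∂x'^i)(∂x^k/∂x'^j).
Jacobian: ∂x/∂u = 1/a, ∂x/∂v = 0, ∂y/∂u = 0, ∂y/∂v = 1/b
g'_{uu} = (1/a)(1/a) + (0)(0) = 1/a^2
g'_{uv} = (1/a)(0) + (0)(1/b) = 0
g'_{vv} = (0)(0) + (1/b)(1/b) = 1/b^2
g'_{ij} = diag(1/a^2, 1/b^2)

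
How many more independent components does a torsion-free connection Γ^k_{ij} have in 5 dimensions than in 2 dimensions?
Independent components in n dimensions: n × n(n+1)/2 = n^2(n+1)/2.
5D: 5 × 15 = 75
2D: 2 × 3 = 6
Difference = 75 - 6 = 69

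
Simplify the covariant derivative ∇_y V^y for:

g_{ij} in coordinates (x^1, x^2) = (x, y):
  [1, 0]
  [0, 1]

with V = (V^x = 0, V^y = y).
All Christoffel symbols are zero.
∇_y V^y = ∂_y V^y + Γ^y_{y j} V^j
  = (1) + (0)(0) + (0)(y)
  = 1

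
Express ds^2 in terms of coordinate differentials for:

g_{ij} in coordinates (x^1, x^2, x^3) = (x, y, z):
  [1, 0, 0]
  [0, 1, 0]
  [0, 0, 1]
ds^2 = g_{ij} dx^i dx^j; only the non-zero components contribute.
ds^2 = dx^2 + dy^2 + dz^2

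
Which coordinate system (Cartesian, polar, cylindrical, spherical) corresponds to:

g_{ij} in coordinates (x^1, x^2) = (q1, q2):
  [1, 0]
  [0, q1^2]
The line element ds^2 = dq1^2 + q1^2 dq2^2 is dr^2 + r^2 dθ^2 with q1 = r, q2 = θ.
polar coordinates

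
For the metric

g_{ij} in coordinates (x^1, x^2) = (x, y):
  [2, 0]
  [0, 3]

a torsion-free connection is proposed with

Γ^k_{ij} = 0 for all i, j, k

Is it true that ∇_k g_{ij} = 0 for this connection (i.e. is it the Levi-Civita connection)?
Using ∇_k g_{ij} = ∂_k g_{ij} - Γ^m_{ki} g_{mj} - Γ^m_{kj} g_{im}:
e.g. ∇_x g_{yy} = (0) - (0) - (0) = 0
Every component ∇_k g_{ij} vanishes: the connection is metric compatible.
Yes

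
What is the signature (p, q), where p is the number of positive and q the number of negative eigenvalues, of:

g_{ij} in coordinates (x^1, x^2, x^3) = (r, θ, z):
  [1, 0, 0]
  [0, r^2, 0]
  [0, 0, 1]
The metric is diagonal, so its eigenvalues are the diagonal entries: 1, r^2, 1 (at a generic point, where coordinate-dependent entries are positive).
3 positive, 0 negative.
(3, 0) - Riemannian (positive definite)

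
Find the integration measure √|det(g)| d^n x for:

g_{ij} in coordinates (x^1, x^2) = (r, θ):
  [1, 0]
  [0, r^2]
det(g) = r^2
√|det(g)| = r
Volume element: dV = r dr dθ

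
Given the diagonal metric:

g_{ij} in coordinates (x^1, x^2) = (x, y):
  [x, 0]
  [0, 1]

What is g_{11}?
With x^1 = x, x^2 = y, g_{11} = g_{xx} is the row-1, column-1 entry of the matrix.
g_{11} = x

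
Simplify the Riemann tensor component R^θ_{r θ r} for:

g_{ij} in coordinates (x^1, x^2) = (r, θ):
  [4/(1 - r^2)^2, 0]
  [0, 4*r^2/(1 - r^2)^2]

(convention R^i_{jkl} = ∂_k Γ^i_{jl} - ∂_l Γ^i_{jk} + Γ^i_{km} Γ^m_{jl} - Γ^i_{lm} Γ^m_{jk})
Non-zero Christoffel symbols (Γ^k_{ij} = Γ^k_{ji}):
Γ^r_{r r} = 2*r/(1 - r^2)
Γ^r_{θ θ} = (r^3 + r)/(r^2 - 1)
Γ^θ_{r θ} = (-r^2 - 1)/(r^3 - r)
R^θ_{r θ r} = ∂_θ Γ^θ_{r r} - ∂_r Γ^θ_{r θ} + Γ^θ_{θ m} Γ^m_{r r} - Γ^θ_{r m} Γ^m_{r θ}
  = (0) - ((r^4 + 4*r^2 - 1)/(r^3 - r)^2) + (2*(r^2 + 1)/(r^2 - 1)^2) - ((r^2 + 1)^2/(r^3 - r)^2) = -4/(r^2 - 1)^2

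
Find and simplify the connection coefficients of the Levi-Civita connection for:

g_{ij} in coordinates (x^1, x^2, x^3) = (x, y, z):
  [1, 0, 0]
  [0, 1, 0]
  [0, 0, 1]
Using Γ^k_{ij} = (1/2) g^{km} (∂_i g_{mj} + ∂_j g_{mi} - ∂_m g_{ij}); the metric is diagonal, so only the m = k term contributes.
Every metric component is constant, so all ∂_m g_{ij} = 0 and every Christoffel symbol vanishes.
All Christoffel symbols are zero.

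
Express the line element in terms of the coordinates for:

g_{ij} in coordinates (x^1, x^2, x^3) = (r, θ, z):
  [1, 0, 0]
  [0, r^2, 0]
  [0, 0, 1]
ds^2 = g_{ij} dx^i dx^j; only the non-zero components contribute.
ds^2 = dr^2 + r^2 dθ^2 + dz^2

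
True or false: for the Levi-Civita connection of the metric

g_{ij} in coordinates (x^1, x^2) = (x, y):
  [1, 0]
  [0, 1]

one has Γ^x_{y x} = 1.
Γ^x_{y x} = (1/2) g^{xx} (∂_y g_{xx} + ∂_x g_{xy} - ∂_x g_{yx}) = (1/2)(1)((0) + (0) - (0)) = 0
This differs from the proposed value 1.
False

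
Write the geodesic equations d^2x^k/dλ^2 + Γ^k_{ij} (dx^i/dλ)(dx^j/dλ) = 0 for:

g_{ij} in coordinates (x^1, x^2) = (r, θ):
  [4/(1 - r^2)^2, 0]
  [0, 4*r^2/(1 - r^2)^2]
Geodesic equation: d^2x^k/dλ^2 + Γ^k_{ij} (dx^i/dλ)(dx^j/dλ) = 0.
Non-zero Christoffel symbols:
Γ^r_{r r} = 2*r/(1 - r^2)
Γ^r_{θ θ} = (r^3 + r)/(r^2 - 1)
Γ^θ_{r θ} = (-r^2 - 1)/(r^3 - r)
Substituting (the symmetric pair Γ^k_{ij}, Γ^k_{ji} combines into a factor 2):
d^2r/dλ^2 + (2*r/(1 - r^2)) (dr/dλ)^2 + ((r^3 + r)/(r^2 - 1)) (dθ/dλ)^2 = 0
d^2θ/dλ^2 + ((-2*r^2 - 2)/(r^3 - r)) (dr/dλ)(dθ/dλ) = 0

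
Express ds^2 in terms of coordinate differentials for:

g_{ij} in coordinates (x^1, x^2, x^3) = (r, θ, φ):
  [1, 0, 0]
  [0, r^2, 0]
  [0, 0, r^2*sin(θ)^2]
ds^2 = g_{ij} dx^i dx^j; only the non-zero components contribute.
ds^2 = dr^2 + r^2 dθ^2 + r^2*sin(θ)^2 dφ^2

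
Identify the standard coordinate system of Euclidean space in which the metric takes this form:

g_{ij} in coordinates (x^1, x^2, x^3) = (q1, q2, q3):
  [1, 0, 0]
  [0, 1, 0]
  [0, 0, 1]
All components are constant and the metric is the identity, i.e. orthonormal rectilinear coordinates.
Cartesian (3D) coordinates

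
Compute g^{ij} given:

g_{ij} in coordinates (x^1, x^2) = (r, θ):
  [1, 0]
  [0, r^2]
The metric is diagonal, so g^{ij} is diagonal with entries 1/g_{ii}: diag(1, 1/(r^2)).
g^{ij}:
  [1, 0]
  [0, 1/r^2]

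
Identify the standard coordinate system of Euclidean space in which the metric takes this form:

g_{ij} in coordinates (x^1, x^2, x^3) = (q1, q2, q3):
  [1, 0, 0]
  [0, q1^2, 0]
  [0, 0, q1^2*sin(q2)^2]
The line element ds^2 = dq1^2 + q1^2 dq2^2 + q1^2 sin(q2)^2 dq3^2 is dr^2 + r^2 dθ^2 + r^2 sin(θ)^2 dφ^2 with q1 = r, q2 = θ, q3 = φ.
spherical coordinates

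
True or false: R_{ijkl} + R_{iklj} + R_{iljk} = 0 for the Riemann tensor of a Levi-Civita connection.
This is the first (algebraic) Bianchi identity.
True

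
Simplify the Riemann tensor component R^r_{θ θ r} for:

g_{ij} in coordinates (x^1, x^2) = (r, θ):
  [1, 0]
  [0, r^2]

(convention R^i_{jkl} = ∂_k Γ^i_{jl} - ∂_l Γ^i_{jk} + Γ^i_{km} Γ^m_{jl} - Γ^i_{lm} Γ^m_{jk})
Non-zero Christoffel symbols (Γ^k_{ij} = Γ^k_{ji}):
Γ^r_{θ θ} = -r
Γ^θ_{r θ} = 1/r
R^r_{θ θ r} = ∂_θ Γ^r_{θ r} - ∂_r Γ^r_{θ θ} + Γ^r_{θ m} Γ^m_{θ r} - Γ^r_{r m} Γ^m_{θ θ}
  = (0) - (-1) + (-1) - (0) = 0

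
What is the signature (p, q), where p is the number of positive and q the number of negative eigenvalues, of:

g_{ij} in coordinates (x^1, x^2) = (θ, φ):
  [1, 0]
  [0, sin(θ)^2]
The metric is diagonal, so its eigenvalues are the diagonal entries: 1, sin(θ)^2 (at a generic point, where coordinate-dependent entries are positive).
2 positive, 0 negative.
(2, 0) - Riemannian (positive definite)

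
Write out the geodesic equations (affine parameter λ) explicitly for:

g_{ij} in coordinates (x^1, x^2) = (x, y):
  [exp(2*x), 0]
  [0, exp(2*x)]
Geodesic equation: d^2x^k/dλ^2 + Γ^k_{ij} (dx^i/dλ)(dx^j/dλ) = 0.
Non-zero Christoffel symbols:
Γ^x_{x x} = 1
Γ^x_{y y} = -1
Γ^y_{x y} = 1
Substituting (the symmetric pair Γ^k_{ij}, Γ^k_{ji} combines into a factor 2):
d^2x/dλ^2 + (dx/dλ)^2 - (dy/dλ)^2 = 0
d^2y/dλ^2 + 2 (dx/dλ)(dy/dλ) = 0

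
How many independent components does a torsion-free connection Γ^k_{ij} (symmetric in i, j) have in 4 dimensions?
Γ^k_{ij} has n choices for the upper index and n(n+1)/2 independent symmetric lower index pairs.
Total = 4 × 4×5/2 = 4 × 10 = 40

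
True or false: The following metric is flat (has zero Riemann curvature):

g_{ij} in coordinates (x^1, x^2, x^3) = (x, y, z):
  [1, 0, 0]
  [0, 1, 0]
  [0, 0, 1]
All metric components are constant, so every Christoffel symbol vanishes and R^i_{jkl} = 0.
True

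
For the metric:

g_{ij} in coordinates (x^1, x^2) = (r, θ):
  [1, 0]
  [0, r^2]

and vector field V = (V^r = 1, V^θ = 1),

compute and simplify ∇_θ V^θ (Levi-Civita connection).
Non-zero Christoffel symbols:
Γ^r_{θ θ} = -r
Γ^θ_{r θ} = 1/r
∇_θ V^θ = ∂_θ V^θ + Γ^θ_{θ j} V^j
  = (0) + (1/r)(1) + (0)(1)
  = 1/r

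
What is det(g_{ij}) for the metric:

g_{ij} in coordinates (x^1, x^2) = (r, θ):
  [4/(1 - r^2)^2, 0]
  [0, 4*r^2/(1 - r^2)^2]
For a 2×2 metric: det(g) = g_{11}·g_{22} - g_{12}·g_{21}
= (4/(1 - r^2)^2)·(4*r^2/(1 - r^2)^2) - (0)·(0)
= 16*r^2/(1 - r^2)^4 - 0
det(g) = 16*r^2/(1 - r^2)^4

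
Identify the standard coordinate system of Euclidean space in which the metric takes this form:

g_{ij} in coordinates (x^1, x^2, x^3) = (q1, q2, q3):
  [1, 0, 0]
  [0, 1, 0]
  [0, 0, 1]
All components are constant and the metric is the identity, i.e. orthonormal rectilinear coordinates.
Cartesian (3D) coordinates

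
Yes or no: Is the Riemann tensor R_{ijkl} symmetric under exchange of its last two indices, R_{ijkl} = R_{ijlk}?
It is antisymmetric in the last pair: R_{ijkl} = -R_{ijlk}.
No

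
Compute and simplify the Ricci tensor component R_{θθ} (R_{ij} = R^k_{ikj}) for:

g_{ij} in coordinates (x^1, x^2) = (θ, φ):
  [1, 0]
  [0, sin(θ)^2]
Non-zero Christoffel symbols (Γ^k_{ij} = Γ^k_{ji}):
Γ^θ_{φ φ} = -sin(2*θ)/2
Γ^φ_{θ φ} = 1/tan(θ)
R^θ_{θ θ θ} = 0 (a repeated index in an antisymmetric pair)
R^φ_{θ φ θ} = ∂_φ Γ^φ_{θ θ} - ∂_θ Γ^φ_{θ φ} + Γ^φ_{φ m} Γ^m_{θ θ} - Γ^φ_{θ m} Γ^m_{θ φ}
  = (0) - (-1/sin(θ)^2) + (0) - (1/tan(θ)^2) = 1
R_{θθ} = R^θ_{θ θ θ} + R^φ_{θ φ θ} = (0) + (1) = 1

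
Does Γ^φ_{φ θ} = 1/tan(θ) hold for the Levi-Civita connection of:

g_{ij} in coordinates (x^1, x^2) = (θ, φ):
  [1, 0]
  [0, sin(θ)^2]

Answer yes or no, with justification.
Γ^φ_{φ θ} = (1/2) g^{φφ} (∂_φ g_{φθ} + ∂_θ g_{φφ} - ∂_φ g_{φθ}) = (1/2)(1/sin(θ)^2)((0) + (sin(2*θ)) - (0)) = 1/tan(θ)
This equals the proposed value 1/tan(θ).
Yes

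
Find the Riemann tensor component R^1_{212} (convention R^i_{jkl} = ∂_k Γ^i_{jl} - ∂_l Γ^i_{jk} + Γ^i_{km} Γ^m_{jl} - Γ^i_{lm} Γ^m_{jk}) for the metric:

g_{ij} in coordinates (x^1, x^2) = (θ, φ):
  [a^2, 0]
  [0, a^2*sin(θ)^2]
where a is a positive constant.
Non-zero Christoffel symbols (Γ^k_{ij} = Γ^k_{ji}):
Γ^θ_{φ φ} = -sin(2*θ)/2
Γ^φ_{θ φ} = 1/tan(θ)
R^θ_{φ θ φ} = ∂_θ Γ^θ_{φ φ} - ∂_φ Γ^θ_{φ θ} + Γ^θ_{θ m} Γ^m_{φ φ} - Γ^θ_{φ m} Γ^m_{φ θ}
  = (-cos(2*θ)) - (0) + (0) - (-cos(θ)^2) = sin(θ)^2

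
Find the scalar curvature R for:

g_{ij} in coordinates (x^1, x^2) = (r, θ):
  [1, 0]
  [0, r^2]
Non-zero Christoffel symbols (Γ^k_{ij} = Γ^k_{ji}):
Γ^r_{θ θ} = -r
Γ^θ_{r θ} = 1/r
Ricci tensor (R_{ij} = R^k_{ikj}): R_{rr} = 0, R_{rθ} = 0, R_{θθ} = 0
Inverse metric: g^{rr} = 1, g^{θθ} = 1/r^2
R = g^{ij} R_{ij} = (1)(0) + (1/r^2)(0) = 0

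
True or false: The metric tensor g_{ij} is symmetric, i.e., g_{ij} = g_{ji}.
By definition the metric is a symmetric bilinear form, g_{ij} = g_{ji}.
True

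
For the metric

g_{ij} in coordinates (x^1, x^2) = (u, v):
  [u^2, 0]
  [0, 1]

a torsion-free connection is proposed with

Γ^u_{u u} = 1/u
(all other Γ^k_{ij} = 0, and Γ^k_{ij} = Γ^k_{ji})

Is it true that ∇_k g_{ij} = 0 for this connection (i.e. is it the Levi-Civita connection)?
Using ∇_k g_{ij} = ∂_k g_{ij} - Γ^m_{ki} g_{mj} - Γ^m_{kj} g_{im}:
e.g. ∇_u g_{uu} = (2*u) - (u) - (u) = 0
Every component ∇_k g_{ij} vanishes: the connection is metric compatible.
Yes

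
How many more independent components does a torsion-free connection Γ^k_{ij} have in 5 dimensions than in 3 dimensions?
Independent components in n dimensions: n × n(n+1)/2 = n^2(n+1)/2.
5D: 5 × 15 = 75
3D: 3 × 6 = 18
Difference = 75 - 18 = 57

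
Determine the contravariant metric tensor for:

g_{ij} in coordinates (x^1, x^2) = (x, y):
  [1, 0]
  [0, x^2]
The metric is diagonal, so g^{ij} is diagonal with entries 1/g_{ii}: diag(1, 1/(x^2)).
g^{ij}:
  [1, 0]
  [0, 1/x^2]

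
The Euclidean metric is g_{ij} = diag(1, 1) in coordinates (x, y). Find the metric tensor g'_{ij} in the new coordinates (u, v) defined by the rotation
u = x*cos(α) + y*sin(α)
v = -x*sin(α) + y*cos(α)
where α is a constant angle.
Invert the transformation: x = u*cos(α) - v*sin(α), y = u*sin(α) + v*cos(α)
g'_{ij} = (∂x^k/∂x'^i)(∂x^l/∂x'^j) g_{kl}; with g_{kl} = δ_{kl} this is Σ_k (∂x^k/∂x'^i)(∂x^k/∂x'^j).
Jacobian: ∂x/∂u = cos(α), ∂x/∂v = -sin(α), ∂y/∂u = sin(α), ∂y/∂v = cos(α)
g'_{uu} = (cos(α))(cos(α)) + (sin(α))(sin(α)) = 1
g'_{uv} = (cos(α))(-sin(α)) + (sin(α))(cos(α)) = 0
g'_{vv} = (-sin(α))(-sin(α)) + (cos(α))(cos(α)) = 1
g'_{ij} = diag(1, 1)
The Euclidean metric is invariant under rotations.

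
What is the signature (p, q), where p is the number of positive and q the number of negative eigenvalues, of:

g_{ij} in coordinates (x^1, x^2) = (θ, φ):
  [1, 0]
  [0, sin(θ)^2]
The metric is diagonal, so its eigenvalues are the diagonal entries: 1, sin(θ)^2 (at a generic point, where coordinate-dependent entries are positive).
2 positive, 0 negative.
(2, 0) - Riemannian (positive definite)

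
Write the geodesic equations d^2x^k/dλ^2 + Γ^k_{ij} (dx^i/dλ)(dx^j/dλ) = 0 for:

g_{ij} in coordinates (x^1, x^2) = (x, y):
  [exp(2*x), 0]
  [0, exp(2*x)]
Geodesic equation: d^2x^k/dλ^2 + Γ^k_{ij} (dx^i/dλ)(dx^j/dλ) = 0.
Non-zero Christoffel symbols:
Γ^x_{x x} = 1
Γ^x_{y y} = -1
Γ^y_{x y} = 1
Substituting (the symmetric pair Γ^k_{ij}, Γ^k_{ji} combines into a factor 2):
d^2x/dλ^2 + (dx/dλ)^2 - (dy/dλ)^2 = 0
d^2y/dλ^2 + 2 (dx/dλ)(dy/dλ) = 0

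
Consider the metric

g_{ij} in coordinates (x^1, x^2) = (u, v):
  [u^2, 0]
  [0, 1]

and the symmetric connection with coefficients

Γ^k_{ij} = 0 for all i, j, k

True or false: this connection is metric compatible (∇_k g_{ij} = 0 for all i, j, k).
Using ∇_k g_{ij} = ∂_k g_{ij} - Γ^m_{ki} g_{mj} - Γ^m_{kj} g_{im}:
∇_u g_{uu} = (2*u) - (0) - (0) = 2*u ≠ 0
So the connection is not metric compatible (it is not the Levi-Civita connection).
False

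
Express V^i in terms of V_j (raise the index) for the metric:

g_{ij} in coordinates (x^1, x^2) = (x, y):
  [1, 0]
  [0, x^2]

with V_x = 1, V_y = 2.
Inverse metric (diagonal): g^{xx} = 1, g^{yy} = 1/x^2
V^i = g^{ij} V_j:
V^x = (1)(1) + (0)(2) = 1
V^y = (0)(1) + (1/x^2)(2) = 2/x^2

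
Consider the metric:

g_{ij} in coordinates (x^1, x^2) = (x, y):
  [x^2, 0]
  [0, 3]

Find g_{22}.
With x^1 = x, x^2 = y, g_{22} = g_{yy} is the row-2, column-2 entry of the matrix.
g_{22} = 3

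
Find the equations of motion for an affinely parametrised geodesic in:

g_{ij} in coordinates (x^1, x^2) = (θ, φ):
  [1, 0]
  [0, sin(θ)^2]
Geodesic equation: d^2x^k/dλ^2 + Γ^k_{ij} (dx^i/dλ)(dx^j/dλ) = 0.
Non-zero Christoffel symbols:
Γ^θ_{φ φ} = -sin(2*θ)/2
Γ^φ_{θ φ} = 1/tan(θ)
Substituting (the symmetric pair Γ^k_{ij}, Γ^k_{ji} combines into a factor 2):
d^2θ/dλ^2 - (sin(2*θ)/2) (dφ/dλ)^2 = 0
d^2φ/dλ^2 + (2/tan(θ)) (dθ/dλ)(dφ/dλ) = 0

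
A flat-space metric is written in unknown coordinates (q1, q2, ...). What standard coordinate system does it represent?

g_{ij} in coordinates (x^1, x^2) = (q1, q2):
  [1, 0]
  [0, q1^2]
The line element ds^2 = dq1^2 + q1^2 dq2^2 is dr^2 + r^2 dθ^2 with q1 = r, q2 = θ.
polar coordinates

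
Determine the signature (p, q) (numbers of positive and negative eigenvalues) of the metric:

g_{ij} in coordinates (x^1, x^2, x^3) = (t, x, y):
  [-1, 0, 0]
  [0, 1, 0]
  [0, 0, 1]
The metric is diagonal, so its eigenvalues are the diagonal entries: -1, 1, 1 (at a generic point, where coordinate-dependent entries are positive).
2 positive, 1 negative.
(2, 1) - Lorentzian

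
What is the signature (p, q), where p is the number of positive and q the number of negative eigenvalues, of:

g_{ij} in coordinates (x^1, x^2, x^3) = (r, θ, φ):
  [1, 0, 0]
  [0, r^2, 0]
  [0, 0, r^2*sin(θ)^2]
The metric is diagonal, so its eigenvalues are the diagonal entries: 1, r^2, r^2*sin(θ)^2 (at a generic point, where coordinate-dependent entries are positive).
3 positive, 0 negative.
(3, 0) - Riemannian (positive definite)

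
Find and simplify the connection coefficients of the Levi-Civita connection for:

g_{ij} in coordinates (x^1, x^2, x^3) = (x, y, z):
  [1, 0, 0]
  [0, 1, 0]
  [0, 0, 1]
Using Γ^k_{ij} = (1/2) g^{km} (∂_i g_{mj} + ∂_j g_{mi} - ∂_m g_{ij}); the metric is diagonal, so only the m = k term contributes.
Every metric component is constant, so all ∂_m g_{ij} = 0 and every Christoffel symbol vanishes.
All Christoffel symbols are zero.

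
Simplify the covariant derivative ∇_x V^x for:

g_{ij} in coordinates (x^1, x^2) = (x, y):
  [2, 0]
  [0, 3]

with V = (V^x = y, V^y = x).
All Christoffel symbols are zero.
∇_x V^x = ∂_x V^x + Γ^x_{x j} V^j
  = (0) + (0)(y) + (0)(x)
  = 0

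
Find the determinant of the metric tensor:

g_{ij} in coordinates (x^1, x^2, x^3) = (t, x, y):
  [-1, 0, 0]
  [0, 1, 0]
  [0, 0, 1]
Diagonal metric: det(g) = g_{11}·g_{22}·g_{33}
= (-1)·(1)·(1)
det(g) = -1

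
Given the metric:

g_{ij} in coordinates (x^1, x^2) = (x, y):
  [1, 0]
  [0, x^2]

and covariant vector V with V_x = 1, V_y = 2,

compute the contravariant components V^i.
Inverse metric (diagonal): g^{xx} = 1, g^{yy} = 1/x^2
V^i = g^{ij} V_j:
V^x = (1)(1) + (0)(2) = 1
V^y = (0)(1) + (1/x^2)(2) = 2/x^2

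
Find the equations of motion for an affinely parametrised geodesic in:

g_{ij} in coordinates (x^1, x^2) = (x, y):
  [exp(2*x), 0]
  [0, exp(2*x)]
Geodesic equation: d^2x^k/dλ^2 + Γ^k_{ij} (dx^i/dλ)(dx^j/dλ) = 0.
Non-zero Christoffel symbols:
Γ^x_{x x} = 1
Γ^x_{y y} = -1
Γ^y_{x y} = 1
Substituting (the symmetric pair Γ^k_{ij}, Γ^k_{ji} combines into a factor 2):
d^2x/dλ^2 + (dx/dλ)^2 - (dy/dλ)^2 = 0
d^2y/dλ^2 + 2 (dx/dλ)(dy/dλ) = 0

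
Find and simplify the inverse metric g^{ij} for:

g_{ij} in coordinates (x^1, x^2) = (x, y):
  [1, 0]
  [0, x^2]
The metric is diagonal, so g^{ij} is diagonal with entries 1/g_{ii}: diag(1, 1/(x^2)).
g^{ij}:
  [1, 0]
  [0, 1/x^2]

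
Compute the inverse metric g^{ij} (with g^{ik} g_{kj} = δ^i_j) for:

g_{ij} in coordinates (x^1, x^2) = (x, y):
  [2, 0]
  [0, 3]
The metric is diagonal, so g^{ij} is diagonal with entries 1/g_{ii}: diag(1/2, 1/3).
g^{ij}:
  [1/2, 0]
  [0, 1/3]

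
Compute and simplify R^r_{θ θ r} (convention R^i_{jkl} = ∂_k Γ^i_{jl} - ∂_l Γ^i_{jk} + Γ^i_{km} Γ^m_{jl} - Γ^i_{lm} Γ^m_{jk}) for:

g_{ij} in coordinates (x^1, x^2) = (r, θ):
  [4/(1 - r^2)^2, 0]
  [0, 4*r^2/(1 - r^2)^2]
Non-zero Christoffel symbols (Γ^k_{ij} = Γ^k_{ji}):
Γ^r_{r r} = 2*r/(1 - r^2)
Γ^r_{θ θ} = (r^3 + r)/(r^2 - 1)
Γ^θ_{r θ} = (-r^2 - 1)/(r^3 - r)
R^r_{θ θ r} = ∂_θ Γ^r_{θ r} - ∂_r Γ^r_{θ θ} + Γ^r_{θ m} Γ^m_{θ r} - Γ^r_{r m} Γ^m_{θ θ}
  = (0) - ((r^4 - 4*r^2 - 1)/(r^2 - 1)^2) + (-(r^2 + 1)^2/(r^2 - 1)^2) - (-2*r^2*(r^2 + 1)/(r^2 - 1)^2) = 4*r^2/(r^2 - 1)^2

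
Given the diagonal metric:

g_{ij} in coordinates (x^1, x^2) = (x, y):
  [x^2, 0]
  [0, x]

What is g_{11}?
With x^1 = x, x^2 = y, g_{11} = g_{xx} is the row-1, column-1 entry of the matrix.
g_{11} = x^2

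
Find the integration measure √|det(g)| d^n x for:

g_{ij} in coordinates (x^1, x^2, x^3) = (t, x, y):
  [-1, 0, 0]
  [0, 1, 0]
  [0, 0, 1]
det(g) = -1
√|det(g)| = 1
Volume element: dV = 1 dt dx dy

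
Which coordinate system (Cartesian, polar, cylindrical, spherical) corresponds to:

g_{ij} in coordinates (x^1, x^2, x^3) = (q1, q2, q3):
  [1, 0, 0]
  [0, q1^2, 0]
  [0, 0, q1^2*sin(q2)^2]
The line element ds^2 = dq1^2 + q1^2 dq2^2 + q1^2 sin(q2)^2 dq3^2 is dr^2 + r^2 dθ^2 + r^2 sin(θ)^2 dφ^2 with q1 = r, q2 = θ, q3 = φ.
spherical coordinates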